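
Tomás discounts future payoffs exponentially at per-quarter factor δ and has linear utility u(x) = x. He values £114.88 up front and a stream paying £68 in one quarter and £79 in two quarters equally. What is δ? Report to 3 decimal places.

The stream is worth 68δ + 79δ² today, so 68δ + 79δ² = 114.88.
So 79δ² + 68δ − 114.88 = 0.
By the quadratic formula (taking the positive root), δ = (−68 + √40926.08) / 158 ≈ 0.850.

δ ≈ 0.850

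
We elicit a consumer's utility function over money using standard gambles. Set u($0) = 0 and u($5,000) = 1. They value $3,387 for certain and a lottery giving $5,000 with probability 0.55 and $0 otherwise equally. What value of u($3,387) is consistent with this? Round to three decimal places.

The indifference gives u($3,387) = 0.55·u($5,000) + 0.45·u($0) = 0.55·1 + 0.45·0 = 0.55.

0.550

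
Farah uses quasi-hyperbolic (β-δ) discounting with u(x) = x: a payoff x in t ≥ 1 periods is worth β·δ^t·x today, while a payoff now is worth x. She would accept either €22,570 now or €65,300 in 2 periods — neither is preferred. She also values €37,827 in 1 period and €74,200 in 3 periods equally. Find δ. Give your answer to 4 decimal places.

δ ≈ 0.7140

Both payoffs in the second observation are in the future, so β drops out: δ^1·37827 = δ^3·74200 ⇒ δ^2 = 37827/74200 = 0.50980, so δ = 0.71400.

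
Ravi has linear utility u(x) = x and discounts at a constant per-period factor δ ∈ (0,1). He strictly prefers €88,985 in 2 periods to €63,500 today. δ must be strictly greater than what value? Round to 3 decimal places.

δ > 0.845

Comparing present values: 63500 < δ^2·88985.
Hence δ^2 > 63500/88985 = 0.71360, and x ↦ x^(1/2) is increasing on (0,∞).
δ > 0.71360^(1/2) = 0.845.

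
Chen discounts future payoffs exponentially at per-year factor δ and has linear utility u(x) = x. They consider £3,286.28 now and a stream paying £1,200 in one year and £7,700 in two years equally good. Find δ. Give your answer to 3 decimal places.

δ ≈ 0.580

Equating present values: 3286.28 = 1200δ + 7700δ².
So 7700δ² + 1200δ − 3286.28 = 0.
By the quadratic formula (taking the positive root), δ = (−1200 + √102657424.00) / 15400 ≈ 0.580.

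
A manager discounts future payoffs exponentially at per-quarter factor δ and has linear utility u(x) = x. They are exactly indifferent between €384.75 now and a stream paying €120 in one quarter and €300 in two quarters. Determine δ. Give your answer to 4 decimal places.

Equating present values: 384.75 = 120δ + 300δ².
That is, 300δ² + 120δ − 384.75 = 0, a quadratic in δ.
The positive root is δ = [−120 + √(120² + 4·300·384.75)] / (2·300) = (−120 + 690.000)/600 ≈ 0.9500.

δ ≈ 0.9500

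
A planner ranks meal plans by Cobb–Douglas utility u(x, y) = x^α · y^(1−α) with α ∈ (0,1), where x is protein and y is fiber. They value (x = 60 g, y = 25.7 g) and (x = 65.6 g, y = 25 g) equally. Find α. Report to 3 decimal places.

α ≈ 0.236

The Cobb–Douglas utilities coincide, so 60^α·25.7^(1−α) = 65.6^α·25^(1−α).
Taking logs: α·ln 60 + (1−α)·ln 25.7 = α·ln 65.6 + (1−α)·ln 25, i.e. α·-0.089231 = (1−α)·-0.027615.
Thus α·(-0.116846) = -0.027615, so α = -0.027615/-0.116846 ≈ 0.236.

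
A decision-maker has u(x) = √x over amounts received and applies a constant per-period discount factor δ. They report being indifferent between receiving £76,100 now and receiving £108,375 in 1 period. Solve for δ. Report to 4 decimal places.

δ ≈ 0.8380

Equating discounted utilities: u(76100) = δ·u(108375) ⇒ δ = u(76100)/u(108375).
Since u(x) = √x, δ = √(76100/108375) = 0.83797.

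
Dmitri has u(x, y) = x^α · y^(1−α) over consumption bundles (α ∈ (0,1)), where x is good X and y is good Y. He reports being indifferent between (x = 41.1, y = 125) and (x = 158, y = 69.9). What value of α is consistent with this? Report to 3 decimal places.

α ≈ 0.302

Set the two utilities equal: 41.1^α·125^(1−α) = 158^α·69.9^(1−α).
Taking logs: α·ln 41.1 + (1−α)·ln 125 = α·ln 158 + (1−α)·ln 69.9, i.e. α·-1.346587 = (1−α)·-0.581248.
So α/(1−α) = (-0.581248)/(-1.346587) = 0.431645, and α = 0.431645/1.431645 ≈ 0.302.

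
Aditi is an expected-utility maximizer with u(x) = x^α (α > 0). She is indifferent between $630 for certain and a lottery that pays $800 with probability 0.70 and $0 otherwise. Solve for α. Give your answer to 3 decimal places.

α ≈ 1.493

EU(lottery) = 0.70·800^α + 0.30·0 = 0.70·800^α.
Setting u(630) equal to that: 630^α = 0.70·800^α ⇒ (630/800)^α = 0.70.
Take logs: α = ln 0.70 / ln(630/800) ≈ 1.49304.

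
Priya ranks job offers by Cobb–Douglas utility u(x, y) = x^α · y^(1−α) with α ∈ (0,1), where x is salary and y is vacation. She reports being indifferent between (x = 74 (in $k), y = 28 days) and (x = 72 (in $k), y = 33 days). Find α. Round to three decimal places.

Indifference: 74^α · 28^(1−α) = 72^α · 33^(1−α).
Taking logs: α·ln 74 + (1−α)·ln 28 = α·ln 72 + (1−α)·ln 33, i.e. α·0.027399 = (1−α)·0.164303.
Thus α·(0.191702) = 0.164303, so α = 0.164303/0.191702 ≈ 0.857.

α ≈ 0.857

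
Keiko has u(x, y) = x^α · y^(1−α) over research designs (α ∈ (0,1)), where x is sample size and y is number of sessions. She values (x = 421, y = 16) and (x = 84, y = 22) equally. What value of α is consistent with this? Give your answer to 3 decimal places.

Set the two utilities equal: 421^α·16^(1−α) = 84^α·22^(1−α).
Taking logs: α·ln 421 + (1−α)·ln 16 = α·ln 84 + (1−α)·ln 22, i.e. α·1.611816 = (1−α)·0.318454.
So α/(1−α) = (0.318454)/(1.611816) = 0.197575, and α = 0.197575/1.197575 ≈ 0.165.

α ≈ 0.165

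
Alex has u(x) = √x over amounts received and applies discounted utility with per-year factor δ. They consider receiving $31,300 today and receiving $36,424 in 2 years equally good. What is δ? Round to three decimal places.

Indifference means u(31300) = δ^2 · u(36424), so δ^2 = u(31300)/u(36424).
With u(x) = √x: δ^2 = √31300/√36424 = √(31300/36424) = 0.92700.
So δ = 0.92700^(1/2) ≈ 0.963.

δ ≈ 0.963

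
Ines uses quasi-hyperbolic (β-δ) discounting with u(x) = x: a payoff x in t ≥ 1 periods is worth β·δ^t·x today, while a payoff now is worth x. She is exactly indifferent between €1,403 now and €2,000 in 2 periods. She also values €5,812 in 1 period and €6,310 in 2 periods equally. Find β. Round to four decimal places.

The second indifference involves only future payoffs, so β cancels: β·δ^1·5812 = β·δ^2·6310, giving δ = 5812/6310 = 0.92108.
The first indifference: 1403 = β·δ^2·2000, so β = 1403/(δ^2·2000) = 1403/(0.84838·2000) ≈ 0.8269.

β ≈ 0.8269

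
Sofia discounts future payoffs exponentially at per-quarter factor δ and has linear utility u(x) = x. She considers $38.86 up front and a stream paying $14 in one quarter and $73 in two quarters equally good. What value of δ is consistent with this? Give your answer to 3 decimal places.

δ ≈ 0.640

Equating present values: 38.86 = 14δ + 73δ².
That is, 73δ² + 14δ − 38.86 = 0, a quadratic in δ.
By the quadratic formula (taking the positive root), δ = (−14 + √11543.12) / 146 ≈ 0.640.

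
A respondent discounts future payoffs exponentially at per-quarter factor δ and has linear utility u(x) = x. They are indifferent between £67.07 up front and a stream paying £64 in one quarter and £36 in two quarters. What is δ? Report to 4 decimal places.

δ ≈ 0.7400

Present value of the stream is 64·δ + 36·δ². Indifference gives 64δ + 36δ² = 67.07.
Rearranged: 36δ² + 64δ − 67.07 = 0.
δ = (−64 + √(64² + 4·36·67.07)) / (2·36) = (−64 + √13754.08) / 72 ≈ 0.7400.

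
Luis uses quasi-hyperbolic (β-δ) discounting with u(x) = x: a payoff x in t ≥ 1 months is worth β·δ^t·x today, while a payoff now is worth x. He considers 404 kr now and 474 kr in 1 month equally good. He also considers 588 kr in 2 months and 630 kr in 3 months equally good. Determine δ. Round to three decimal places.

δ ≈ 0.933

From the later pair, β·δ^2·588 = β·δ^3·630; dividing through, δ = 588/630 = 0.93333.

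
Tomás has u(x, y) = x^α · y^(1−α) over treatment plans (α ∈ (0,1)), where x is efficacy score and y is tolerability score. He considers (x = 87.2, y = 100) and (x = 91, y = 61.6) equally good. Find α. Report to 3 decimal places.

The Cobb–Douglas utilities coincide, so 87.2^α·100^(1−α) = 91^α·61.6^(1−α).
Rearrange to (87.2/91)^α = (61.6/100)^(1−α) and take logs: α·-0.042655 = (1−α)·-0.484508.
So α/(1−α) = (-0.484508)/(-0.042655) = 11.358762, and α = 11.358762/12.358762 ≈ 0.919.

α ≈ 0.919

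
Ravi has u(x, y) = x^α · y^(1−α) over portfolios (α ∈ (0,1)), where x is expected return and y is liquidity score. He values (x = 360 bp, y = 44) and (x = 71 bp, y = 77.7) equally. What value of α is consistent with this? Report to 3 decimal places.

Set the two utilities equal: 360^α·44^(1−α) = 71^α·77.7^(1−α).
Taking logs: α·ln 360 + (1−α)·ln 44 = α·ln 71 + (1−α)·ln 77.7, i.e. α·1.623424 = (1−α)·0.568666.
With A = 1.623424 and B = 0.568666: α·A = (1−α)·B, so α = B/(A+B) = 0.568666/2.192090 ≈ 0.259.

α ≈ 0.259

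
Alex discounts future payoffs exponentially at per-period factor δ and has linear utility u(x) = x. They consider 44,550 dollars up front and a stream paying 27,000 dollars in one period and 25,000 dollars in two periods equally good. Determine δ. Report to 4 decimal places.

δ ≈ 0.9000

Present value of the stream is 27000·δ + 25000·δ². Indifference gives 27000δ + 25000δ² = 44550.
That is, 25000δ² + 27000δ − 44550 = 0, a quadratic in δ.
By the quadratic formula (taking the positive root), δ = (−27000 + √5184000000.00) / 50000 ≈ 0.9000.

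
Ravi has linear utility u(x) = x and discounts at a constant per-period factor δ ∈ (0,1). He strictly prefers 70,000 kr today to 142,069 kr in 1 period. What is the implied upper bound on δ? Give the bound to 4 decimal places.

δ < 0.4927

The preference means 70000 > δ·142069.
Dividing through by 142069 gives δ < 0.49272.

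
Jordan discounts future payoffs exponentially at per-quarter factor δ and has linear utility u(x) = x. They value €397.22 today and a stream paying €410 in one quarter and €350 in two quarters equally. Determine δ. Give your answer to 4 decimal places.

δ ≈ 0.6300

The stream is worth 410δ + 350δ² today, so 410δ + 350δ² = 397.22.
That is, 350δ² + 410δ − 397.22 = 0, a quadratic in δ.
δ = (−410 + √(410² + 4·350·397.22)) / (2·350) = (−410 + √724208.00) / 700 ≈ 0.6300.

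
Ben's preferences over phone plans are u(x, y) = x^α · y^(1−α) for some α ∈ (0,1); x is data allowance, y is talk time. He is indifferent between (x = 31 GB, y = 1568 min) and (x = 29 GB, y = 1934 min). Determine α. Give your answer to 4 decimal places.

α ≈ 0.7588

Indifference: 31^α · 1568^(1−α) = 29^α · 1934^(1−α).
Rearrange to (31/29)^α = (1934/1568)^(1−α) and take logs: α·0.0666914 = (1−α)·0.2097895.
So α/(1−α) = (0.2097895)/(0.0666914) = 3.1456755, and α = 3.1456755/4.1456755 ≈ 0.7588.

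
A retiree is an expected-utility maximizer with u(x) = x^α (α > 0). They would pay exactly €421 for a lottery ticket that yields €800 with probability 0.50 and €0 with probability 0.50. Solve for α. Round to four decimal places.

α ≈ 1.0797

Since u(0) = 0, the lottery's EU is 0.50·800^α.
Equating: 421^α = 0.50·800^α, i.e. 0.5262^α = 0.50.
Take logs: α = ln 0.50 / ln(421/800) ≈ 1.079704.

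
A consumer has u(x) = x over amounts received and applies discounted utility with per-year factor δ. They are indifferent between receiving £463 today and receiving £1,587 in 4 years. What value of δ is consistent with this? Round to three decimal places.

δ ≈ 0.735

Equating discounted utilities: u(463) = δ^4·u(1587) ⇒ δ^4 = u(463)/u(1587).
With u(x) = x: δ^4 = 463/1587 = 0.29175.
Taking the 4th root: δ = 0.29175^(1/4) ≈ 0.735.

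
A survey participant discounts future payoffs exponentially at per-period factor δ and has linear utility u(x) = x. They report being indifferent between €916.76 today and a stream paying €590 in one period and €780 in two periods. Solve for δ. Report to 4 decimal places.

Present value of the stream is 590·δ + 780·δ². Indifference gives 590δ + 780δ² = 916.76.
So 780δ² + 590δ − 916.76 = 0.
The positive root is δ = [−590 + √(590² + 4·780·916.76)] / (2·780) = (−590 + 1791.198)/1560 ≈ 0.7700.

δ ≈ 0.7700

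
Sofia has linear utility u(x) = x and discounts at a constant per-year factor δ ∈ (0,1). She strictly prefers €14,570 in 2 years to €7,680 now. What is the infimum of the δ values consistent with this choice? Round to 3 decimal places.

δ > 0.726

The preference means 7680 < δ^2·14570.
Dividing by 14570: δ^2 > 0.52711. Both sides are positive, so the square root keeps the direction.
δ > 0.52711^(1/2) = 0.726.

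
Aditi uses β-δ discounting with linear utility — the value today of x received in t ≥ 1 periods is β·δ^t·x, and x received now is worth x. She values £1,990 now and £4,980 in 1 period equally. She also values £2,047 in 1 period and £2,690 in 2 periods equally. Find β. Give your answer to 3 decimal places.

β ≈ 0.525

The second indifference involves only future payoffs, so β cancels: β·δ^1·2047 = β·δ^2·2690, giving δ = 2047/2690 = 0.76097.
Substituting δ into 1990 = β·δ·4980: β = 1990/(3789.613) ≈ 0.525.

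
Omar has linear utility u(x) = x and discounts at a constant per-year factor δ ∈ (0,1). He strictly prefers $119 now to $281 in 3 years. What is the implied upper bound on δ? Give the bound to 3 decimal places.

Under u(x) = x this choice says 119 > δ^3·281.
Hence δ^3 < 119/281 = 0.42349, and x ↦ x^(1/3) is increasing on (0,∞).
δ < 0.42349^(1/3) = 0.751.

δ < 0.751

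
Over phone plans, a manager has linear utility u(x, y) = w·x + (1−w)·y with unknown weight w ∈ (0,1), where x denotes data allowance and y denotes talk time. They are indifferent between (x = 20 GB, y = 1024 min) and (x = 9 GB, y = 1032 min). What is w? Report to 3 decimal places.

w = 0.421

u(20,1024) = u(9,1032) means w·20 + (1−w)·1024 = w·9 + (1−w)·1032.
Rearranging, 11·w − 8·(1−w) = 0.
The marginal rate of substitution is 8/11, so w = 8/(11+8) = 0.421.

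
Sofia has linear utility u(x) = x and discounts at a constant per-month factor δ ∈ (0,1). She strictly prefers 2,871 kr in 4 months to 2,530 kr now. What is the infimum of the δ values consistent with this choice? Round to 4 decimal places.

Comparing present values: 2530 < δ^4·2871.
Dividing by 2871: δ^4 > 0.88123. Both sides are positive, so the 4th root keeps the direction.
δ > 0.88123^(1/4) = 0.9689.

δ > 0.9689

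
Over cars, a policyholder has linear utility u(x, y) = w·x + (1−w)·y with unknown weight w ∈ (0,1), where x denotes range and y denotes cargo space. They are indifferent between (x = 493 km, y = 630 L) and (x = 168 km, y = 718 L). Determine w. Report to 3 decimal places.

w = 0.213

Indifference: w·493 + (1−w)·630 = w·168 + (1−w)·718.
Rearranging, 325·w − 88·(1−w) = 0.
So w/(1−w) = 88/325 = 0.2708, giving w = 88/(325+88) = 0.213.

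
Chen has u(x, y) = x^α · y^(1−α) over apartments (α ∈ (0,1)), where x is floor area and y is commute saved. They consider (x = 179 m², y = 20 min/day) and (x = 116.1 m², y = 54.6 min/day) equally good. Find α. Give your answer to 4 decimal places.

α ≈ 0.6988

Set the two utilities equal: 179^α·20^(1−α) = 116.1^α·54.6^(1−α).
Rearrange to (179/116.1)^α = (54.6/20)^(1−α) and take logs: α·0.4329339 = (1−α)·1.0043016.
With A = 0.4329339 and B = 1.0043016: α·A = (1−α)·B, so α = B/(A+B) = 1.0043016/1.4372355 ≈ 0.6988.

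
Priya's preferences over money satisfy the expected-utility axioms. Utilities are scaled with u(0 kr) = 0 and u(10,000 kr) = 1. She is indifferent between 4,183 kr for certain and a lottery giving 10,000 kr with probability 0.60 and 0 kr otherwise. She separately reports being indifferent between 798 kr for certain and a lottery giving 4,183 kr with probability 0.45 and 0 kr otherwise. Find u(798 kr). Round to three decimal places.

The first gamble pins u(4,183 kr): it must equal 0.60·1 + 0.40·0 = 0.60.
Then u(798 kr) = 0.45·u(4,183 kr) + 0.55·u(0 kr) = 0.45·0.60 + 0.55·0.00 = 0.2700.

0.270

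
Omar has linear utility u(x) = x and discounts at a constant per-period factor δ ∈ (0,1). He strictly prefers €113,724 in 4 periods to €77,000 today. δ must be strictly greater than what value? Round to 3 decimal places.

Under u(x) = x this choice says 77000 < δ^4·113724.
So δ^4 > 77000/113724 = 0.67708; taking the 4th root of both positive sides preserves the inequality.
δ > (77000/113724)^(1/4) ≈ 0.907.

δ > 0.907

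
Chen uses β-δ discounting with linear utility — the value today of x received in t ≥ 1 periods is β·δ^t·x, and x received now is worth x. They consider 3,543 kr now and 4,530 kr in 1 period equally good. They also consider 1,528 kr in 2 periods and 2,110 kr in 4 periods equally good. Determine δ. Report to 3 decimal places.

δ ≈ 0.851

Both payoffs in the second observation are in the future, so β drops out: δ^2·1528 = δ^4·2110 ⇒ δ^2 = 1528/2110 = 0.72417, so δ = 0.85098.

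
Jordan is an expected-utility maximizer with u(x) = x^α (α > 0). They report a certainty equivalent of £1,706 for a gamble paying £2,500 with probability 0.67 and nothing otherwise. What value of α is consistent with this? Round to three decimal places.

The lottery's expected utility is 0.67·u(2500) + 0.33·u(0) = 0.67·2500^α (since u(0) = 0 for α > 0).
Setting u(1706) equal to that: 1706^α = 0.67·2500^α ⇒ (1706/2500)^α = 0.67.
Taking logs: α·ln(1706/2500) = ln(0.67), so α = -0.400478 / -0.382139 ≈ 1.048.

α ≈ 1.048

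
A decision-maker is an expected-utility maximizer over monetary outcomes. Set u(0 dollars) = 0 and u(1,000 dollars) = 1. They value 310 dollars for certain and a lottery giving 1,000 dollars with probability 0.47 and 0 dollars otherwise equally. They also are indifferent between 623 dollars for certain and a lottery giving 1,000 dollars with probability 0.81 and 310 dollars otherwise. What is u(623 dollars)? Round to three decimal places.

0.899

The first gamble pins u(310 dollars): it must equal 0.47·1 + 0.53·0 = 0.47.
Chaining: u(623 dollars) = 0.81·1.00 + 0.19·0.47 = 0.8993.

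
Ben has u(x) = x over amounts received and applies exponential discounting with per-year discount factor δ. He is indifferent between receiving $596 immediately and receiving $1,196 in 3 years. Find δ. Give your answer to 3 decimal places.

δ ≈ 0.793

Equating discounted utilities: u(596) = δ^3·u(1196) ⇒ δ^3 = u(596)/u(1196).
With u(x) = x: δ^3 = 596/1196 = 0.49833.
Taking the cube root: δ = 0.49833^(1/3) ≈ 0.793.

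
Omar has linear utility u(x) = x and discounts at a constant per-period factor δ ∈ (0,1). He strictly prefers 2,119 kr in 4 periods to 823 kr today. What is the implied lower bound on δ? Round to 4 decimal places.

δ > 0.7894

Comparing present values: 823 < δ^4·2119.
Dividing by 2119: δ^4 > 0.38839. Both sides are positive, so the 4th root keeps the direction.
δ > (823/2119)^(1/4) ≈ 0.7894.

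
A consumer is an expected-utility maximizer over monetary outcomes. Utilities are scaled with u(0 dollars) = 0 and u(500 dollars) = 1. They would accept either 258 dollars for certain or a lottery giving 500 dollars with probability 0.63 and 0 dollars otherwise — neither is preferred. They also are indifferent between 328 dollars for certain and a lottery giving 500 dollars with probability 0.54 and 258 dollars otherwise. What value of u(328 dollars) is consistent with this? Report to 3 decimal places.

First, u(258 dollars) = 0.63·u(500 dollars) + 0.37·u(0 dollars) = 0.63.
The second indifference gives u(328 dollars) = 0.54·u(500 dollars) + 0.46·u(258 dollars) = 0.54·1.00 + 0.46·0.63 = 0.8298.

0.830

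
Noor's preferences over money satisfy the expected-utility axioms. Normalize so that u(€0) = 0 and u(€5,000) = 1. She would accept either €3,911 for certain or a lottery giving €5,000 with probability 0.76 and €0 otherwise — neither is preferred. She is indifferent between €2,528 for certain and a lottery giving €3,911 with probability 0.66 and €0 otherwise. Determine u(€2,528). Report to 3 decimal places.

0.502

From the first indifference, u(€3,911) = 0.76·u(€5,000) + 0.24·u(€0) = 0.76·1 + 0.24·0 = 0.76.
Then u(€2,528) = 0.66·u(€3,911) + 0.34·u(€0) = 0.66·0.76 + 0.34·0.00 = 0.5016.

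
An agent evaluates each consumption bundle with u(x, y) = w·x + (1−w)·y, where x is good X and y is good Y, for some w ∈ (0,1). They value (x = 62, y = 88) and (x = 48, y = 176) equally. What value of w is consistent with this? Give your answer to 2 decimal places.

w = 0.86

Indifference: w·62 + (1−w)·88 = w·48 + (1−w)·176.
w·(62−48) = (1−w)·(176−88), i.e. w·14 = (1−w)·88.
So w/(1−w) = 88/14 = 6.2857, giving w = 88/(14+88) = 0.86.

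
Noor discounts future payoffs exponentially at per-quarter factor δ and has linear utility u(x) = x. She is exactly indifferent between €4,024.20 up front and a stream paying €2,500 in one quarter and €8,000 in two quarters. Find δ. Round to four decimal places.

Equating present values: 4024.20 = 2500δ + 8000δ².
That is, 8000δ² + 2500δ − 4024.20 = 0, a quadratic in δ.
The positive root is δ = [−2500 + √(2500² + 4·8000·4024.20)] / (2·8000) = (−2500 + 11620.000)/16000 ≈ 0.5700.

δ ≈ 0.5700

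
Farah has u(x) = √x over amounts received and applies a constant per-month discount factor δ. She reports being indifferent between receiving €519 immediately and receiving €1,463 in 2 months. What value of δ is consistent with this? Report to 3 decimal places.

Equating discounted utilities: u(519) = δ^2·u(1463) ⇒ δ^2 = u(519)/u(1463).
Since u(x) = √x, δ^2 = √(519/1463) = 0.59561.
So δ = 0.59561^(1/2) ≈ 0.772.

δ ≈ 0.772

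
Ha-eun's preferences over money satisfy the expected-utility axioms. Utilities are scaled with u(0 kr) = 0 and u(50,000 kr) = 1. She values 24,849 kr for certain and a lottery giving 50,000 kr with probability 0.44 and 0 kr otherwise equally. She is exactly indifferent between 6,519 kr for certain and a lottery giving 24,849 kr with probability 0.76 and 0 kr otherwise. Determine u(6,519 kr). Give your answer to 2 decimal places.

First, u(24,849 kr) = 0.44·u(50,000 kr) + 0.56·u(0 kr) = 0.44.
Chaining: u(6,519 kr) = 0.76·0.44 + 0.24·0.00 = 0.3344.

0.33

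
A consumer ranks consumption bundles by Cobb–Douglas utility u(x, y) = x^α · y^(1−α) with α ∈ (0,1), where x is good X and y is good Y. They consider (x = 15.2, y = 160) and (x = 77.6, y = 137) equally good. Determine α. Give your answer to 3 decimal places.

α ≈ 0.087

Indifference: 15.2^α · 160^(1−α) = 77.6^α · 137^(1−α).
Rearrange to (15.2/77.6)^α = (137/160)^(1−α) and take logs: α·-1.630272 = (1−α)·-0.155193.
So α/(1−α) = (-0.155193)/(-1.630272) = 0.095195, and α = 0.095195/1.095195 ≈ 0.087.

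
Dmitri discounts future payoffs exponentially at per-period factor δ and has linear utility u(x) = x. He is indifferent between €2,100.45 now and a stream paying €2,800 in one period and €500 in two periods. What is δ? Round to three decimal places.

Equating present values: 2100.45 = 2800δ + 500δ².
So 500δ² + 2800δ − 2100.45 = 0.
The positive root is δ = [−2800 + √(2800² + 4·500·2100.45)] / (2·500) = (−2800 + 3470.000)/1000 ≈ 0.670.

δ ≈ 0.670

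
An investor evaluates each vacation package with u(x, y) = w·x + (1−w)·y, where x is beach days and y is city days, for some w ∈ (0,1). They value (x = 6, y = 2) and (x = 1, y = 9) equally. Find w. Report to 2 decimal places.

u(6,2) = u(1,9) means w·6 + (1−w)·2 = w·1 + (1−w)·9.
Collecting terms: w·5 = (1−w)·7.
Hence w = 7/(5+7) = 7/12 = 0.58.

w = 0.58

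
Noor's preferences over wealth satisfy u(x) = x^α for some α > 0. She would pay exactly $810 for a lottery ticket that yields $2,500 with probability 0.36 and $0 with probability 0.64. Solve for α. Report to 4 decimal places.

α ≈ 0.9065

Since u(0) = 0, the lottery's EU is 0.36·2500^α.
Setting u(810) equal to that: 810^α = 0.36·2500^α ⇒ (810/2500)^α = 0.36.
Take logs: α = ln 0.36 / ln(810/2500) ≈ 0.906513.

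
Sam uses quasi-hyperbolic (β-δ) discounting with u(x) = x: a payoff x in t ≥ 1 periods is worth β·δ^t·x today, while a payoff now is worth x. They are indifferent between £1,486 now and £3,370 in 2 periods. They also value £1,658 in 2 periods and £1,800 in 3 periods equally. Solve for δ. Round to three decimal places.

Both payoffs in the second observation are in the future, so β drops out: δ^2·1658 = δ^3·1800 ⇒ δ = 1658/1800 = 0.92111.

δ ≈ 0.921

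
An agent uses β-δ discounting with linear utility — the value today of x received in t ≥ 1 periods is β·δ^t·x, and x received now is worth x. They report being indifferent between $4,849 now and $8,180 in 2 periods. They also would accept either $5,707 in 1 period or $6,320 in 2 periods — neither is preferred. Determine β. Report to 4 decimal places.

From the later pair, β·δ^1·5707 = β·δ^2·6320; dividing through, δ = 5707/6320 = 0.90301.
Now use the now-vs-future pair: 4849 = β·δ^2·8180 gives β = 4849/(0.81542·8180) ≈ 0.7270.

β ≈ 0.7270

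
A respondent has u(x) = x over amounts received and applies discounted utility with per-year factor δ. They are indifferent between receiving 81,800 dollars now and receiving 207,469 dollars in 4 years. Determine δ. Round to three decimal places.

δ ≈ 0.792

Indifference means u(81800) = δ^4 · u(207469), so δ^4 = u(81800)/u(207469).
With u(x) = x: δ^4 = 81800/207469 = 0.39428.
Hence δ = (0.39428)^(1/4) = 0.79241.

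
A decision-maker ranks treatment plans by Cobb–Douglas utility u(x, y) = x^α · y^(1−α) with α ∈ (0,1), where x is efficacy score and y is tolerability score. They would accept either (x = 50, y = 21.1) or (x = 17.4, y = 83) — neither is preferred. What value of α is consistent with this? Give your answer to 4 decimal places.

α ≈ 0.5647

The Cobb–Douglas utilities coincide, so 50^α·21.1^(1−α) = 17.4^α·83^(1−α).
(50/17.4)^α = (83/21.1)^(1−α); take logs: α·ln(50/17.4) = (1−α)·ln(83/21.1), i.e. α·1.0555528 = (1−α)·1.3695676.
Thus α·(2.4251204) = 1.3695676, so α = 1.3695676/2.4251204 ≈ 0.5647.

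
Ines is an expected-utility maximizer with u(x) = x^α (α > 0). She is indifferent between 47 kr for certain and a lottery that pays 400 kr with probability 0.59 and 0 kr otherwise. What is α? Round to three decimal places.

α ≈ 0.246

Since u(0) = 0, the lottery's EU is 0.59·400^α.
Equating: 47^α = 0.59·400^α, i.e. 0.1175^α = 0.59.
α = ln(0.59) / ln(47/400) = -0.527633/-2.141317 ≈ 0.246.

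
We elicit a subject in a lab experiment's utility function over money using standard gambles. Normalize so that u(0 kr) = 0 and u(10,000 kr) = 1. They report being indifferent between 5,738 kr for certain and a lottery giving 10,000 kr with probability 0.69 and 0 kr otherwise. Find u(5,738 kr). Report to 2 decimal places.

0.69

The indifference gives u(5,738 kr) = 0.69·u(10,000 kr) + 0.31·u(0 kr) = 0.69·1 + 0.31·0 = 0.69.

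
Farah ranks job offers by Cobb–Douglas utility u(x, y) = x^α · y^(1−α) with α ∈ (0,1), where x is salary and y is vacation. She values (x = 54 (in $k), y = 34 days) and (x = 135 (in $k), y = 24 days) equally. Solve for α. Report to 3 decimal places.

α ≈ 0.275

Indifference: 54^α · 34^(1−α) = 135^α · 24^(1−α).
(54/135)^α = (24/34)^(1−α); take logs: α·ln(54/135) = (1−α)·ln(24/34), i.e. α·-0.916291 = (1−α)·-0.348307.
With A = -0.916291 and B = -0.348307: α·A = (1−α)·B, so α = B/(A+B) = -0.348307/-1.264598 ≈ 0.275.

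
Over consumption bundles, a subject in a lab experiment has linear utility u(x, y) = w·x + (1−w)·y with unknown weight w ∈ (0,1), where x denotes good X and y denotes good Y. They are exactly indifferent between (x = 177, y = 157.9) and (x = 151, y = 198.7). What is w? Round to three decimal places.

w = 0.611

Equating utilities: w·177 + (1−w)·157.9 = w·151 + (1−w)·198.7.
Rearranging, 26·w − 40.8·(1−w) = 0.
Hence w = 40.8/(26+40.8) = 40.8/66.8 = 0.611.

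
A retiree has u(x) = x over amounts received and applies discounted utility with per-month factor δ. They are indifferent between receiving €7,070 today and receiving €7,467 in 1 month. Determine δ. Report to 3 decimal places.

δ ≈ 0.947

Indifference means u(7070) = δ · u(7467), so δ = u(7070)/u(7467).
With u(x) = x: δ = 7070/7467 = 0.94683.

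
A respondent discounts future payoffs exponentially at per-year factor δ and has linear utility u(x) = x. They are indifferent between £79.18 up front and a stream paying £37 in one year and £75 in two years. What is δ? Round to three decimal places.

δ ≈ 0.810

The stream is worth 37δ + 75δ² today, so 37δ + 75δ² = 79.18.
That is, 75δ² + 37δ − 79.18 = 0, a quadratic in δ.
By the quadratic formula (taking the positive root), δ = (−37 + √25123.00) / 150 ≈ 0.810.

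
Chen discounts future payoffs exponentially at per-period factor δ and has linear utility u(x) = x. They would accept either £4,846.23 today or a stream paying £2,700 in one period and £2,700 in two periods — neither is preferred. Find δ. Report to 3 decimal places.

δ ≈ 0.930

Equating present values: 4846.23 = 2700δ + 2700δ².
Rearranged: 2700δ² + 2700δ − 4846.23 = 0.
δ = (−2700 + √(2700² + 4·2700·4846.23)) / (2·2700) = (−2700 + √59629284.00) / 5400 ≈ 0.930.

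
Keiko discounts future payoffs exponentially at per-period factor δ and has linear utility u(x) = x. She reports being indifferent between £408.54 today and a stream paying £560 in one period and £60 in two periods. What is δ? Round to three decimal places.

δ ≈ 0.680

The stream is worth 560δ + 60δ² today, so 560δ + 60δ² = 408.54.
That is, 60δ² + 560δ − 408.54 = 0, a quadratic in δ.
The positive root is δ = [−560 + √(560² + 4·60·408.54)] / (2·60) = (−560 + 641.599)/120 ≈ 0.680.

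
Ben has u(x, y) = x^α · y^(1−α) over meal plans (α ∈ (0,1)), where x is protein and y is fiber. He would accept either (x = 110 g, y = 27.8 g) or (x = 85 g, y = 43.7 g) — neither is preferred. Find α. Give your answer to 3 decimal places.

Indifference: 110^α · 27.8^(1−α) = 85^α · 43.7^(1−α).
Rearrange to (110/85)^α = (43.7/27.8)^(1−α) and take logs: α·0.257829 = (1−α)·0.452312.
So α/(1−α) = (0.452312)/(0.257829) = 1.754310, and α = 1.754310/2.754310 ≈ 0.637.

α ≈ 0.637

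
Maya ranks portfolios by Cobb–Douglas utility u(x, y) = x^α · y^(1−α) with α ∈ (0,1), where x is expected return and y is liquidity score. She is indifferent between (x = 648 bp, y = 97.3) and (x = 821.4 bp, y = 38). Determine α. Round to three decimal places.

α ≈ 0.799

Indifference: 648^α · 97.3^(1−α) = 821.4^α · 38^(1−α).
Taking logs: α·ln 648 + (1−α)·ln 97.3 = α·ln 821.4 + (1−α)·ln 38, i.e. α·-0.237120 = (1−α)·-0.940213.
So α/(1−α) = (-0.940213)/(-0.237120) = 3.965136, and α = 3.965136/4.965136 ≈ 0.799.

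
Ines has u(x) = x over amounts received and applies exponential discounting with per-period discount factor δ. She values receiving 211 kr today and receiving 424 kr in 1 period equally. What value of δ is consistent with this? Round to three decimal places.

The payoff in 1 period is discounted by δ, so u(211) = δ·u(424) and δ = u(211)/u(424).
With u(x) = x: δ = 211/424 = 0.49764.

δ ≈ 0.498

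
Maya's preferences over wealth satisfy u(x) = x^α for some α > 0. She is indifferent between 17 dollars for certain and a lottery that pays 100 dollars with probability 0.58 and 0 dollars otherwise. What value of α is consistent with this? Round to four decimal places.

EU(lottery) = 0.58·100^α + 0.42·0 = 0.58·100^α.
Equating: 17^α = 0.58·100^α, i.e. 0.1700^α = 0.58.
Taking logs: α·ln(17/100) = ln(0.58), so α = -0.5447272 / -1.7719568 ≈ 0.3074.

α ≈ 0.3074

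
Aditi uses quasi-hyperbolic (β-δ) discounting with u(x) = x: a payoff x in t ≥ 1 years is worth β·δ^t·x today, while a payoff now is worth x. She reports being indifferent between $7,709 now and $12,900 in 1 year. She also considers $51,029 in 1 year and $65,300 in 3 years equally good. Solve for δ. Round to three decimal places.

δ ≈ 0.884

The second indifference involves only future payoffs, so β cancels: β·δ^1·51029 = β·δ^3·65300, giving δ^2 = 51029/65300 = 0.78145, so δ = 0.88400.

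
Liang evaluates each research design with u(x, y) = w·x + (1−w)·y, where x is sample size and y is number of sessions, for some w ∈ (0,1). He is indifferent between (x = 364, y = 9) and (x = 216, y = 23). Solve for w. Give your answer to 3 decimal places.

w = 0.086

u(364,9) = u(216,23) means w·364 + (1−w)·9 = w·216 + (1−w)·23.
w·(364−216) = (1−w)·(23−9), i.e. w·148 = (1−w)·14.
Hence w = 14/(148+14) = 14/162 = 0.086.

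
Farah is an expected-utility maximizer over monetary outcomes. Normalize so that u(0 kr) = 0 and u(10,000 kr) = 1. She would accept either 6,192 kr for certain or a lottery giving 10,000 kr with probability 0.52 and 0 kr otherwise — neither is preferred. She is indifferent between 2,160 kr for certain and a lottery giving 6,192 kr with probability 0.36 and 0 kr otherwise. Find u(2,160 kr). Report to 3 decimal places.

0.187

The first gamble pins u(6,192 kr): it must equal 0.52·1 + 0.48·0 = 0.52.
Chaining: u(2,160 kr) = 0.36·0.52 + 0.64·0.00 = 0.1872.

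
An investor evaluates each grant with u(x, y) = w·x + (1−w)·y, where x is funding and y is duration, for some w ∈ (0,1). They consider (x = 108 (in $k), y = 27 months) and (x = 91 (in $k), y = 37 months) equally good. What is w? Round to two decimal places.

u(108,27) = u(91,37) means w·108 + (1−w)·27 = w·91 + (1−w)·37.
Rearranging, 17·w − 10·(1−w) = 0.
So w/(1−w) = 10/17 = 0.5882, giving w = 10/(17+10) = 0.37.

w = 0.37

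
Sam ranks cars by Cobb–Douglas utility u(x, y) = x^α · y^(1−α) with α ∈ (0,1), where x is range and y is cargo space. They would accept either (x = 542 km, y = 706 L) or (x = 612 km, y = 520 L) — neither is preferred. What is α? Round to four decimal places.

α ≈ 0.7157

The Cobb–Douglas utilities coincide, so 542^α·706^(1−α) = 612^α·520^(1−α).
Rearrange to (542/612)^α = (520/706)^(1−α) and take logs: α·-0.1214663 = (1−α)·-0.3057864.
So α/(1−α) = (-0.3057864)/(-0.1214663) = 2.5174588, and α = 2.5174588/3.5174588 ≈ 0.7157.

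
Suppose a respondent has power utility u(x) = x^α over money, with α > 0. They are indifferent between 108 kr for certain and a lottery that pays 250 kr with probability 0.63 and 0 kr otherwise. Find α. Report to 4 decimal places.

α ≈ 0.5505

The lottery's expected utility is 0.63·u(250) + 0.37·u(0) = 0.63·250^α (since u(0) = 0 for α > 0).
Setting u(108) equal to that: 108^α = 0.63·250^α ⇒ (108/250)^α = 0.63.
Take logs: α = ln 0.63 / ln(108/250) ≈ 0.550481.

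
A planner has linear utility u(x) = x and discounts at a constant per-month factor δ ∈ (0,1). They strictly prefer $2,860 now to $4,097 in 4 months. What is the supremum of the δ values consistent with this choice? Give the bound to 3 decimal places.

Comparing present values: 2860 > δ^4·4097.
Dividing by 4097: δ^4 < 0.69807. Both sides are positive, so the 4th root keeps the direction.
δ < (2860/4097)^(1/4) ≈ 0.914.

δ < 0.914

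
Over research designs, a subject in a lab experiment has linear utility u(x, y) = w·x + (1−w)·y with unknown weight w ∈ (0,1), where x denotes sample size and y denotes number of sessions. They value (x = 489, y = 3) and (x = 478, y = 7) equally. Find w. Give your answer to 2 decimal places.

Indifference: w·489 + (1−w)·3 = w·478 + (1−w)·7.
Collecting terms: w·11 = (1−w)·4.
Hence w = 4/(11+4) = 4/15 = 0.27.

w = 0.27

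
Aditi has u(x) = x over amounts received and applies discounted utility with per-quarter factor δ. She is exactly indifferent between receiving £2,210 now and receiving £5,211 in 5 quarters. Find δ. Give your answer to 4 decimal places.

The payoff in 5 quarters is discounted by δ^5, so u(2210) = δ^5·u(5211) and δ^5 = u(2210)/u(5211).
With u(x) = x: δ^5 = 2210/5211 = 0.42410.
Hence δ = (0.42410)^(1/5) = 0.842353.

δ ≈ 0.8424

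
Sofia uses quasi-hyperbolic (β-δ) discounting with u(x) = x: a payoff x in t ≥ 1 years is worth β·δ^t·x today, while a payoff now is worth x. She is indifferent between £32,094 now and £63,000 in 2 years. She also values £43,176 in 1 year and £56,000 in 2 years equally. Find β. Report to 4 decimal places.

β ≈ 0.8570

The second indifference involves only future payoffs, so β cancels: β·δ^1·43176 = β·δ^2·56000, giving δ = 43176/56000 = 0.77100.
The first indifference: 32094 = β·δ^2·63000, so β = 32094/(δ^2·63000) = 32094/(0.59444·63000) ≈ 0.8570.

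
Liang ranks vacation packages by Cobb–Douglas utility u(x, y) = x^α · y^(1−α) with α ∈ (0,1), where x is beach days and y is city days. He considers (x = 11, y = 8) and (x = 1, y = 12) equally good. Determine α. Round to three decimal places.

α ≈ 0.145

Indifference: 11^α · 8^(1−α) = 1^α · 12^(1−α).
Taking logs: α·ln 11 + (1−α)·ln 8 = α·ln 1 + (1−α)·ln 12, i.e. α·2.397895 = (1−α)·0.405465.
So α/(1−α) = (0.405465)/(2.397895) = 0.169092, and α = 0.169092/1.169092 ≈ 0.145.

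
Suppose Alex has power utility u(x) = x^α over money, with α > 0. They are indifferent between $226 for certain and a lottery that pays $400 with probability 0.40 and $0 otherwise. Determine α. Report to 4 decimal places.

α ≈ 1.6049

Since u(0) = 0, the lottery's EU is 0.40·400^α.
Equating: 226^α = 0.40·400^α, i.e. 0.5650^α = 0.40.
α = ln(0.40) / ln(226/400) = -0.9162907/-0.5709295 ≈ 1.6049.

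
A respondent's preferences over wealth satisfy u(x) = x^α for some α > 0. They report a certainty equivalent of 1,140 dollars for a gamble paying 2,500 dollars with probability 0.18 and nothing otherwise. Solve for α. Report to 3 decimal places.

The lottery's expected utility is 0.18·u(2500) + 0.82·u(0) = 0.18·2500^α (since u(0) = 0 for α > 0).
Indifference: 1140^α = 0.18·2500^α, so (1140/2500)^α = 0.18.
Taking logs: α·ln(1140/2500) = ln(0.18), so α = -1.714798 / -0.785262 ≈ 2.184.

α ≈ 2.184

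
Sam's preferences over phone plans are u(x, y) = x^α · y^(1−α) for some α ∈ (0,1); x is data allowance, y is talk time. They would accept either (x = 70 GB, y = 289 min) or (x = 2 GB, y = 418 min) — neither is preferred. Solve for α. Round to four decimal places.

Indifference: 70^α · 289^(1−α) = 2^α · 418^(1−α).
(70/2)^α = (418/289)^(1−α); take logs: α·ln(70/2) = (1−α)·ln(418/289), i.e. α·3.5553481 = (1−α)·0.3690547.
Thus α·(3.9244028) = 0.3690547, so α = 0.3690547/3.9244028 ≈ 0.0940.

α ≈ 0.0940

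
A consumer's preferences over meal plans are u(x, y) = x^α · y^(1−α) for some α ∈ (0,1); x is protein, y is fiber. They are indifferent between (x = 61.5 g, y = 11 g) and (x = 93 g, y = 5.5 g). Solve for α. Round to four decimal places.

α ≈ 0.6263

The Cobb–Douglas utilities coincide, so 61.5^α·11^(1−α) = 93^α·5.5^(1−α).
(61.5/93)^α = (5.5/11)^(1−α); take logs: α·ln(61.5/93) = (1−α)·ln(5.5/11), i.e. α·-0.4135623 = (1−α)·-0.6931472.
With A = -0.4135623 and B = -0.6931472: α·A = (1−α)·B, so α = B/(A+B) = -0.6931472/-1.1067095 ≈ 0.6263.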